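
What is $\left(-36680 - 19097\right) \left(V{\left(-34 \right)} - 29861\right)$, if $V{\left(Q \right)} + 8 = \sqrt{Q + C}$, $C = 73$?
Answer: $1666003213 - 55777 \sqrt{39} \approx 1.6657 \cdot 10^{9}$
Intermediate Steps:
$V{\left(Q \right)} = -8 + \sqrt{73 + Q}$ ($V{\left(Q \right)} = -8 + \sqrt{Q + 73} = -8 + \sqrt{73 + Q}$)
$\left(-36680 - 19097\right) \left(V{\left(-34 \right)} - 29861\right) = \left(-36680 - 19097\right) \left(\left(-8 + \sqrt{73 - 34}\right) - 29861\right) = - 55777 \left(\left(-8 + \sqrt{39}\right) - 29861\right) = - 55777 \left(-29869 + \sqrt{39}\right) = 1666003213 - 55777 \sqrt{39}$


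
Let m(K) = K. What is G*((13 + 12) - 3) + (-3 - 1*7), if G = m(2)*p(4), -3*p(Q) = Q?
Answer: -206/3 ≈ -68.667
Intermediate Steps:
p(Q) = -Q/3
G = -8/3 (G = 2*(-⅓*4) = 2*(-4/3) = -8/3 ≈ -2.6667)
G*((13 + 12) - 3) + (-3 - 1*7) = -8*((13 + 12) - 3)/3 + (-3 - 1*7) = -8*(25 - 3)/3 + (-3 - 7) = -8/3*22 - 10 = -176/3 - 10 = -206/3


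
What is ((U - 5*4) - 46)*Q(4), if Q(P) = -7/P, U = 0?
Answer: 231/2 ≈ 115.50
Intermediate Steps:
((U - 5*4) - 46)*Q(4) = ((0 - 5*4) - 46)*(-7/4) = ((0 - 20) - 46)*(-7*¼) = (-20 - 46)*(-7/4) = -66*(-7/4) = 231/2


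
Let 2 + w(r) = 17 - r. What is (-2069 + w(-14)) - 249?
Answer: -2289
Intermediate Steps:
w(r) = 15 - r (w(r) = -2 + (17 - r) = 15 - r)
(-2069 + w(-14)) - 249 = (-2069 + (15 - 1*(-14))) - 249 = (-2069 + (15 + 14)) - 249 = (-2069 + 29) - 249 = -2040 - 249 = -2289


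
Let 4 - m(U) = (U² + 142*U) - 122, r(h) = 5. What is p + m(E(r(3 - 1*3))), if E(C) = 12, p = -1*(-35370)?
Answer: 33648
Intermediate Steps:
p = 35370
m(U) = 126 - U² - 142*U (m(U) = 4 - ((U² + 142*U) - 122) = 4 - (-122 + U² + 142*U) = 4 + (122 - U² - 142*U) = 126 - U² - 142*U)
p + m(E(r(3 - 1*3))) = 35370 + (126 - 1*12² - 142*12) = 35370 + (126 - 1*144 - 1704) = 35370 + (126 - 144 - 1704) = 35370 - 1722 = 33648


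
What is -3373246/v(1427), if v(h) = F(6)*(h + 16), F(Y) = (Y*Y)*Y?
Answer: -1686623/155844 ≈ -10.823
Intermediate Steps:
F(Y) = Y**3 (F(Y) = Y**2*Y = Y**3)
v(h) = 3456 + 216*h (v(h) = 6**3*(h + 16) = 216*(16 + h) = 3456 + 216*h)
-3373246/v(1427) = -3373246/(3456 + 216*1427) = -3373246/(3456 + 308232) = -3373246/311688 = -3373246*1/311688 = -1686623/155844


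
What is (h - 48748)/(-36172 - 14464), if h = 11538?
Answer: 18605/25318 ≈ 0.73485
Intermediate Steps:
(h - 48748)/(-36172 - 14464) = (11538 - 48748)/(-36172 - 14464) = -37210/(-50636) = -37210*(-1/50636) = 18605/25318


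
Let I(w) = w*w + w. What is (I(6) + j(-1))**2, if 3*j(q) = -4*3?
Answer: 1444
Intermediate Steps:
I(w) = w + w**2 (I(w) = w**2 + w = w + w**2)
j(q) = -4 (j(q) = (-4*3)/3 = (1/3)*(-12) = -4)
(I(6) + j(-1))**2 = (6*(1 + 6) - 4)**2 = (6*7 - 4)**2 = (42 - 4)**2 = 38**2 = 1444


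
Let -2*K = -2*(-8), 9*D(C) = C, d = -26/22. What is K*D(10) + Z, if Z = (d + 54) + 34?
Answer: 7715/99 ≈ 77.929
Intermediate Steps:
d = -13/11 (d = -26*1/22 = -13/11 ≈ -1.1818)
D(C) = C/9
Z = 955/11 (Z = (-13/11 + 54) + 34 = 581/11 + 34 = 955/11 ≈ 86.818)
K = -8 (K = -(-1)*(-8) = -½*16 = -8)
K*D(10) + Z = -8*10/9 + 955/11 = -80/9 + 955/11 = 7715/99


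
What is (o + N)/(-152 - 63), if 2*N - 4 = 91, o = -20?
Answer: -11/86 ≈ -0.12791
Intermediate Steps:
N = 95/2 (N = 2 + (½)*91 = 2 + 91/2 = 95/2 ≈ 47.500)
(o + N)/(-152 - 63) = (-20 + 95/2)/(-152 - 63) = (55/2)/(-215) = -1/215*55/2 = -11/86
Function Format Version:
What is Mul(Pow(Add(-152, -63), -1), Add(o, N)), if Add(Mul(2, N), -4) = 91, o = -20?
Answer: Rational(-11, 86) ≈ -0.12791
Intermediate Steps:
N = Rational(95, 2) (N = Add(2, Mul(Rational(1, 2), 91)) = Add(2, Rational(91, 2)) = Rational(95, 2) ≈ 47.500)
Mul(Pow(Add(-152, -63), -1), Add(o, N)) = Mul(Pow(Add(-152, -63), -1), Add(-20, Rational(95, 2))) = Mul(Pow(-215, -1), Rational(55, 2)) = Mul(Rational(-1, 215), Rational(55, 2)) = Rational(-11, 86)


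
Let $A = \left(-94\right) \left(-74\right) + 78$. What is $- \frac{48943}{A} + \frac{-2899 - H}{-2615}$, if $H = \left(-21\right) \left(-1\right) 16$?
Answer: $- \frac{21046191}{3678782} \approx -5.721$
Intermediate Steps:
$A = 7034$ ($A = 6956 + 78 = 7034$)
$H = 336$ ($H = 21 \cdot 16 = 336$)
$- \frac{48943}{A} + \frac{-2899 - H}{-2615} = - \frac{48943}{7034} + \frac{-2899 - 336}{-2615} = \left(-48943\right) \frac{1}{7034} + \left(-2899 - 336\right) \left(- \frac{1}{2615}\right) = - \frac{48943}{7034} - - \frac{647}{523} = - \frac{48943}{7034} + \frac{647}{523} = - \frac{21046191}{3678782}$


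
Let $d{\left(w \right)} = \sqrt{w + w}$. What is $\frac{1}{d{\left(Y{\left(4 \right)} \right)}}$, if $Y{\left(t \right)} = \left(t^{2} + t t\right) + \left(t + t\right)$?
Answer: $\frac{\sqrt{5}}{20} \approx 0.1118$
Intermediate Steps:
$Y{\left(t \right)} = 2 t + 2 t^{2}$ ($Y{\left(t \right)} = \left(t^{2} + t^{2}\right) + 2 t = 2 t^{2} + 2 t = 2 t + 2 t^{2}$)
$d{\left(w \right)} = \sqrt{2} \sqrt{w}$ ($d{\left(w \right)} = \sqrt{2 w} = \sqrt{2} \sqrt{w}$)
$\frac{1}{d{\left(Y{\left(4 \right)} \right)}} = \frac{1}{\sqrt{2} \sqrt{2 \cdot 4 \left(1 + 4\right)}} = \frac{1}{\sqrt{2} \sqrt{2 \cdot 4 \cdot 5}} = \frac{1}{\sqrt{2} \sqrt{40}} = \frac{1}{\sqrt{2} \cdot 2 \sqrt{10}} = \frac{1}{4 \sqrt{5}} = \frac{\sqrt{5}}{20}$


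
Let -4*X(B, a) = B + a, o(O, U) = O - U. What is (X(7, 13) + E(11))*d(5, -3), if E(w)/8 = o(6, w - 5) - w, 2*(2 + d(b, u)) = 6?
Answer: -93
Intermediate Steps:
d(b, u) = 1 (d(b, u) = -2 + (½)*6 = -2 + 3 = 1)
X(B, a) = -B/4 - a/4 (X(B, a) = -(B + a)/4 = -B/4 - a/4)
E(w) = 88 - 16*w (E(w) = 8*((6 - (w - 5)) - w) = 8*((6 - (-5 + w)) - w) = 8*((6 + (5 - w)) - w) = 8*((11 - w) - w) = 8*(11 - 2*w) = 88 - 16*w)
(X(7, 13) + E(11))*d(5, -3) = ((-¼*7 - ¼*13) + (88 - 16*11))*1 = ((-7/4 - 13/4) + (88 - 176))*1 = (-5 - 88)*1 = -93*1 = -93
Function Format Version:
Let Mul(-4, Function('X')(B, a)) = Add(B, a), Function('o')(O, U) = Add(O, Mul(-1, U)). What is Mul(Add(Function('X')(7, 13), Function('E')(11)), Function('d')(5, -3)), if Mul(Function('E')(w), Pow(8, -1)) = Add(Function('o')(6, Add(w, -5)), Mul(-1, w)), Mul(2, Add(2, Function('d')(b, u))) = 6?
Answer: -93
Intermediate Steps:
Function('d')(b, u) = 1 (Function('d')(b, u) = Add(-2, Mul(Rational(1, 2), 6)) = Add(-2, 3) = 1)
Function('X')(B, a) = Add(Mul(Rational(-1, 4), B), Mul(Rational(-1, 4), a)) (Function('X')(B, a) = Mul(Rational(-1, 4), Add(B, a)) = Add(Mul(Rational(-1, 4), B), Mul(Rational(-1, 4), a)))
Function('E')(w) = Add(88, Mul(-16, w)) (Function('E')(w) = Mul(8, Add(Add(6, Mul(-1, Add(w, -5))), Mul(-1, w))) = Mul(8, Add(Add(6, Mul(-1, Add(-5, w))), Mul(-1, w))) = Mul(8, Add(Add(6, Add(5, Mul(-1, w))), Mul(-1, w))) = Mul(8, Add(Add(11, Mul(-1, w)), Mul(-1, w))) = Mul(8, Add(11, Mul(-2, w))) = Add(88, Mul(-16, w)))
Mul(Add(Function('X')(7, 13), Function('E')(11)), Function('d')(5, -3)) = Mul(Add(Add(Mul(Rational(-1, 4), 7), Mul(Rational(-1, 4), 13)), Add(88, Mul(-16, 11))), 1) = Mul(Add(Add(Rational(-7, 4), Rational(-13, 4)), Add(88, -176)), 1) = Mul(Add(-5, -88), 1) = Mul(-93, 1) = -93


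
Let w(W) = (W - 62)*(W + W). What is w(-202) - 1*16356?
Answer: 90300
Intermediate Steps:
w(W) = 2*W*(-62 + W) (w(W) = (-62 + W)*(2*W) = 2*W*(-62 + W))
w(-202) - 1*16356 = 2*(-202)*(-62 - 202) - 1*16356 = 2*(-202)*(-264) - 16356 = 106656 - 16356 = 90300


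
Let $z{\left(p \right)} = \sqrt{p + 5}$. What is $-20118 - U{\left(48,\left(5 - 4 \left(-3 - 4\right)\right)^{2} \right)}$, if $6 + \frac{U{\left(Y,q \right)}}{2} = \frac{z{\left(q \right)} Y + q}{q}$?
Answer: $-20108 - \frac{32 \sqrt{1094}}{363} \approx -20111.0$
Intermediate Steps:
$z{\left(p \right)} = \sqrt{5 + p}$
$U{\left(Y,q \right)} = -12 + \frac{2 \left(q + Y \sqrt{5 + q}\right)}{q}$ ($U{\left(Y,q \right)} = -12 + 2 \frac{\sqrt{5 + q} Y + q}{q} = -12 + 2 \frac{Y \sqrt{5 + q} + q}{q} = -12 + 2 \frac{q + Y \sqrt{5 + q}}{q} = -12 + \frac{2 \left(q + Y \sqrt{5 + q}\right)}{q}$)
$-20118 - U{\left(48,\left(5 - 4 \left(-3 - 4\right)\right)^{2} \right)} = -20118 - \left(-10 + 2 \cdot 48 \frac{1}{\left(5 - 4 \left(-3 - 4\right)\right)^{2}} \sqrt{5 + \left(5 - 4 \left(-3 - 4\right)\right)^{2}}\right) = -20118 - \left(-10 + 2 \cdot 48 \frac{1}{\left(5 - -28\right)^{2}} \sqrt{5 + \left(5 - -28\right)^{2}}\right) = -20118 - \left(-10 + 2 \cdot 48 \frac{1}{\left(5 + 28\right)^{2}} \sqrt{5 + \left(5 + 28\right)^{2}}\right) = -20118 - \left(-10 + 2 \cdot 48 \frac{1}{33^{2}} \sqrt{5 + 33^{2}}\right) = -20118 - \left(-10 + 2 \cdot 48 \cdot \frac{1}{1089} \sqrt{5 + 1089}\right) = -20118 - \left(-10 + 2 \cdot 48 \cdot \frac{1}{1089} \sqrt{1094}\right) = -20118 - \left(-10 + \frac{32 \sqrt{1094}}{363}\right) = -20118 + \left(10 - \frac{32 \sqrt{1094}}{363}\right) = -20108 - \frac{32 \sqrt{1094}}{363}$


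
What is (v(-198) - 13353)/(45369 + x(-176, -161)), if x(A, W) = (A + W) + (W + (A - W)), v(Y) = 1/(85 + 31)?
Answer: -1548947/5203296 ≈ -0.29769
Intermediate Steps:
v(Y) = 1/116
x(A, W) = W + 2*A (x(A, W) = (A + W) + A = W + 2*A)
(v(-198) - 13353)/(45369 + x(-176, -161)) = (1/116 - 13353)/(45369 + (-161 + 2*(-176))) = -1548947/(116*(45369 + (-161 - 352))) = -1548947/(116*(45369 - 513)) = -1548947/116/44856 = -1548947/116*1/44856 = -1548947/5203296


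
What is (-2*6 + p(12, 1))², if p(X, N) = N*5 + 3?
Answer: 16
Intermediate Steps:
p(X, N) = 3 + 5*N (p(X, N) = 5*N + 3 = 3 + 5*N)
(-2*6 + p(12, 1))² = (-2*6 + (3 + 5*1))² = (-12 + (3 + 5))² = (-12 + 8)² = (-4)² = 16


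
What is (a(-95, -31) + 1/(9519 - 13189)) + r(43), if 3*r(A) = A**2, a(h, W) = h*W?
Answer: 39210277/11010 ≈ 3561.3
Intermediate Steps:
a(h, W) = W*h
r(A) = A**2/3
(a(-95, -31) + 1/(9519 - 13189)) + r(43) = (-31*(-95) + 1/(9519 - 13189)) + (1/3)*43**2 = (2945 + 1/(-3670)) + (1/3)*1849 = (2945 - 1/3670) + 1849/3 = 10808149/3670 + 1849/3 = 39210277/11010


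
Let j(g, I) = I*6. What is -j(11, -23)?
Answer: 138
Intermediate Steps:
j(g, I) = 6*I
-j(11, -23) = -6*(-23) = -1*(-138) = 138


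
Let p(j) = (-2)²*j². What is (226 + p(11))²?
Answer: 504100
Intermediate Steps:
p(j) = 4*j²
(226 + p(11))² = (226 + 4*11²)² = (226 + 4*121)² = (226 + 484)² = 710² = 504100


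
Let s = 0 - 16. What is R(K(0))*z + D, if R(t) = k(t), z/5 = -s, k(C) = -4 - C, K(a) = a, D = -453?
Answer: -773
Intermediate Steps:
s = -16
z = 80 (z = 5*(-1*(-16)) = 5*16 = 80)
R(t) = -4 - t
R(K(0))*z + D = (-4 - 1*0)*80 - 453 = (-4 + 0)*80 - 453 = -4*80 - 453 = -320 - 453 = -773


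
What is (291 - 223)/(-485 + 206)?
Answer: -68/279 ≈ -0.24373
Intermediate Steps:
(291 - 223)/(-485 + 206) = 68/(-279) = 68*(-1/279) = -68/279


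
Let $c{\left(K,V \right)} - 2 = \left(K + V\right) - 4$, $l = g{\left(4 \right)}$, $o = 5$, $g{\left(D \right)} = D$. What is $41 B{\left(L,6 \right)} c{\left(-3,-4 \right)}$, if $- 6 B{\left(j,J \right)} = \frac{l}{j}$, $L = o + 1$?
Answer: $41$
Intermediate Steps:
$l = 4$
$c{\left(K,V \right)} = -2 + K + V$ ($c{\left(K,V \right)} = 2 - \left(4 - K - V\right) = 2 + \left(-4 + K + V\right) = -2 + K + V$)
$L = 6$ ($L = 5 + 1 = 6$)
$B{\left(j,J \right)} = - \frac{2}{3 j}$ ($B{\left(j,J \right)} = - \frac{4 \frac{1}{j}}{6} = - \frac{2}{3 j}$)
$41 B{\left(L,6 \right)} c{\left(-3,-4 \right)} = 41 \left(- \frac{2}{3 \cdot 6}\right) \left(-2 - 3 - 4\right) = 41 \left(\left(- \frac{2}{3}\right) \frac{1}{6}\right) \left(-9\right) = 41 \left(- \frac{1}{9}\right) \left(-9\right) = \left(- \frac{41}{9}\right) \left(-9\right) = 41$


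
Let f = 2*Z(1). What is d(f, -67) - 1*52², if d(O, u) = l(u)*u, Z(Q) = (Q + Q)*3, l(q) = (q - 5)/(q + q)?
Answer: -2740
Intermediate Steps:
l(q) = (-5 + q)/(2*q) (l(q) = (-5 + q)/((2*q)) = (-5 + q)*(1/(2*q)) = (-5 + q)/(2*q))
Z(Q) = 6*Q (Z(Q) = (2*Q)*3 = 6*Q)
f = 12 (f = 2*(6*1) = 2*6 = 12)
d(O, u) = -5/2 + u/2 (d(O, u) = ((-5 + u)/(2*u))*u = -5/2 + u/2)
d(f, -67) - 1*52² = (-5/2 + (½)*(-67)) - 1*52² = (-5/2 - 67/2) - 1*2704 = -36 - 2704 = -2740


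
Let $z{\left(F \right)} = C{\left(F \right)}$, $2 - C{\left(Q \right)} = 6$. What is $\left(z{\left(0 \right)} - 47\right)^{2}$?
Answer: $2601$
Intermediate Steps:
$C{\left(Q \right)} = -4$ ($C{\left(Q \right)} = 2 - 6 = -4$)
$z{\left(F \right)} = -4$
$\left(z{\left(0 \right)} - 47\right)^{2} = \left(-4 - 47\right)^{2} = \left(-51\right)^{2} = 2601$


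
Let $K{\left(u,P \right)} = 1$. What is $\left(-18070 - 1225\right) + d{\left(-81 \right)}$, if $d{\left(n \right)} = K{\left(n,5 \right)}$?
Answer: $-19294$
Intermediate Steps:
$d{\left(n \right)} = 1$
$\left(-18070 - 1225\right) + d{\left(-81 \right)} = \left(-18070 - 1225\right) + 1 = -19295 + 1 = -19294$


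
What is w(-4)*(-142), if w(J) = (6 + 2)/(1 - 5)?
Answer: 284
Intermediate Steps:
w(J) = -2 (w(J) = 8/(-4) = 8*(-¼) = -2)
w(-4)*(-142) = -2*(-142) = 284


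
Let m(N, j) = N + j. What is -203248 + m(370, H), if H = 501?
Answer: -202377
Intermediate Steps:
-203248 + m(370, H) = -203248 + (370 + 501) = -203248 + 871 = -202377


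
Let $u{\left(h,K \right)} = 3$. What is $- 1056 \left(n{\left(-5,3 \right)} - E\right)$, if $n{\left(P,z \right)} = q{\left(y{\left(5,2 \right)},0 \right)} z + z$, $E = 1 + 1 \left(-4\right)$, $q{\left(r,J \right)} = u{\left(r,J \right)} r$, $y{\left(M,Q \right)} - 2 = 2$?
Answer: $-44352$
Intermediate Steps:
$y{\left(M,Q \right)} = 4$ ($y{\left(M,Q \right)} = 2 + 2 = 4$)
$q{\left(r,J \right)} = 3 r$
$E = -3$ ($E = 1 - 4 = -3$)
$n{\left(P,z \right)} = 13 z$ ($n{\left(P,z \right)} = 3 \cdot 4 z + z = 12 z + z = 13 z$)
$- 1056 \left(n{\left(-5,3 \right)} - E\right) = - 1056 \left(13 \cdot 3 - -3\right) = - 1056 \left(39 + 3\right) = \left(-1056\right) 42 = -44352$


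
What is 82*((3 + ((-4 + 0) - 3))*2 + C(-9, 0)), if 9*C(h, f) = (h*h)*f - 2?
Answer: -6068/9 ≈ -674.22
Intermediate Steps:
C(h, f) = -2/9 + f*h²/9 (C(h, f) = ((h*h)*f - 2)/9 = (h²*f - 2)/9 = (f*h² - 2)/9 = (-2 + f*h²)/9 = -2/9 + f*h²/9)
82*((3 + ((-4 + 0) - 3))*2 + C(-9, 0)) = 82*((3 + ((-4 + 0) - 3))*2 + (-2/9 + (⅑)*0*(-9)²)) = 82*((3 + (-4 - 3))*2 + (-2/9 + (⅑)*0*81)) = 82*((3 - 7)*2 + (-2/9 + 0)) = 82*(-4*2 - 2/9) = 82*(-8 - 2/9) = 82*(-74/9) = -6068/9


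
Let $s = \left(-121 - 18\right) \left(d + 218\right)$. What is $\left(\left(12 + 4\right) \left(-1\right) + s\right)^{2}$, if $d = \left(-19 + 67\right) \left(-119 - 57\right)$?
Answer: $1308630754116$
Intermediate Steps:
$d = -8448$ ($d = 48 \left(-176\right) = -8448$)
$s = 1143970$ ($s = \left(-121 - 18\right) \left(-8448 + 218\right) = \left(-139\right) \left(-8230\right) = 1143970$)
$\left(\left(12 + 4\right) \left(-1\right) + s\right)^{2} = \left(\left(12 + 4\right) \left(-1\right) + 1143970\right)^{2} = \left(16 \left(-1\right) + 1143970\right)^{2} = \left(-16 + 1143970\right)^{2} = 1143954^{2} = 1308630754116$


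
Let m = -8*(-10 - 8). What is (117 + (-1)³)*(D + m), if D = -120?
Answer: 2784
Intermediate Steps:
m = 144 (m = -8*(-18) = 144)
(117 + (-1)³)*(D + m) = (117 + (-1)³)*(-120 + 144) = (117 - 1)*24 = 116*24 = 2784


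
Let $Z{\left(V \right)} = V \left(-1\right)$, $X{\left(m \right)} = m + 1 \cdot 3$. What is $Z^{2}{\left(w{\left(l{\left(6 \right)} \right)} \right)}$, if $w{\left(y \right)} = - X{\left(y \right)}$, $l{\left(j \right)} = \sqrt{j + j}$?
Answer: $21 + 12 \sqrt{3} \approx 41.785$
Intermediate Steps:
$l{\left(j \right)} = \sqrt{2} \sqrt{j}$ ($l{\left(j \right)} = \sqrt{2 j} = \sqrt{2} \sqrt{j}$)
$X{\left(m \right)} = 3 + m$ ($X{\left(m \right)} = m + 3 = 3 + m$)
$w{\left(y \right)} = -3 - y$ ($w{\left(y \right)} = - (3 + y) = -3 - y$)
$Z{\left(V \right)} = - V$
$Z^{2}{\left(w{\left(l{\left(6 \right)} \right)} \right)} = \left(- (-3 - \sqrt{2} \sqrt{6})\right)^{2} = \left(- (-3 - 2 \sqrt{3})\right)^{2} = \left(3 + 2 \sqrt{3}\right)^{2}$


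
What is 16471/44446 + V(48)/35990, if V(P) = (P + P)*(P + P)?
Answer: 501202813/799805770 ≈ 0.62666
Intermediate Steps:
V(P) = 4*P² (V(P) = (2*P)*(2*P) = 4*P²)
16471/44446 + V(48)/35990 = 16471/44446 + (4*48²)/35990 = 16471*(1/44446) + (4*2304)*(1/35990) = 16471/44446 + 9216*(1/35990) = 16471/44446 + 4608/17995 = 501202813/799805770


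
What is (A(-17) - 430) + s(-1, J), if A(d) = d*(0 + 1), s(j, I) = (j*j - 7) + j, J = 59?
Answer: -454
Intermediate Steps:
s(j, I) = -7 + j + j² (s(j, I) = (j² - 7) + j = (-7 + j²) + j = -7 + j + j²)
A(d) = d (A(d) = d*1 = d)
(A(-17) - 430) + s(-1, J) = (-17 - 430) + (-7 - 1 + (-1)²) = -447 + (-7 - 1 + 1) = -447 - 7 = -454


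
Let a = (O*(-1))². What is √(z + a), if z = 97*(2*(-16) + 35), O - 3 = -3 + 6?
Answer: √327 ≈ 18.083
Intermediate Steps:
O = 6 (O = 3 + (-3 + 6) = 3 + 3 = 6)
z = 291 (z = 97*(-32 + 35) = 97*3 = 291)
a = 36 (a = (6*(-1))² = (-6)² = 36)
√(z + a) = √(291 + 36) = √327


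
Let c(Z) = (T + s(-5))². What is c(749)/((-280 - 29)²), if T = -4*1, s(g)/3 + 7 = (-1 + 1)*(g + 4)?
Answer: 625/95481 ≈ 0.0065458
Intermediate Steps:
s(g) = -21 (s(g) = -21 + 3*((-1 + 1)*(g + 4)) = -21 + 3*(0*(4 + g)) = -21 + 3*0 = -21 + 0 = -21)
T = -4
c(Z) = 625 (c(Z) = (-4 - 21)² = (-25)² = 625)
c(749)/((-280 - 29)²) = 625/((-280 - 29)²) = 625/((-309)²) = 625/95481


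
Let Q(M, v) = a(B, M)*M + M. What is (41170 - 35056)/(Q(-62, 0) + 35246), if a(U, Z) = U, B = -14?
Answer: 3057/18026 ≈ 0.16959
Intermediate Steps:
Q(M, v) = -13*M (Q(M, v) = -14*M + M = -13*M)
(41170 - 35056)/(Q(-62, 0) + 35246) = (41170 - 35056)/(-13*(-62) + 35246) = 6114/(806 + 35246) = 6114/36052 = 6114*(1/36052) = 3057/18026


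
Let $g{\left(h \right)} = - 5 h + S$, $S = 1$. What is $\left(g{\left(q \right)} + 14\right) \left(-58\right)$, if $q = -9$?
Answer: $-3480$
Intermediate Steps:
$g{\left(h \right)} = 1 - 5 h$ ($g{\left(h \right)} = - 5 h + 1 = 1 - 5 h$)
$\left(g{\left(q \right)} + 14\right) \left(-58\right) = \left(\left(1 - -45\right) + 14\right) \left(-58\right) = \left(\left(1 + 45\right) + 14\right) \left(-58\right) = \left(46 + 14\right) \left(-58\right) = 60 \left(-58\right) = -3480$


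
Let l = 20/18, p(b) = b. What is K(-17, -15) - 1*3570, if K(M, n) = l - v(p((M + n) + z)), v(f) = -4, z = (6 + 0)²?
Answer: -32084/9 ≈ -3564.9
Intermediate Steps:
z = 36 (z = 6² = 36)
l = 10/9 (l = 20*(1/18) = 10/9 ≈ 1.1111)
K(M, n) = 46/9 (K(M, n) = 10/9 - 1*(-4) = 10/9 + 4 = 46/9)
K(-17, -15) - 1*3570 = 46/9 - 1*3570 = 46/9 - 3570 = -32084/9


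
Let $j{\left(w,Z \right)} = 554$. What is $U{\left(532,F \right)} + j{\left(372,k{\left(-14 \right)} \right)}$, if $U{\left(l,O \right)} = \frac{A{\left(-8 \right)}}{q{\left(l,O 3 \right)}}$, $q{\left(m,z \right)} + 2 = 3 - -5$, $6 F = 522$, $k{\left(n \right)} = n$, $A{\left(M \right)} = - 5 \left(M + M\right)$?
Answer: $\frac{1702}{3} \approx 567.33$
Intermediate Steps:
$A{\left(M \right)} = - 10 M$ ($A{\left(M \right)} = - 5 \cdot 2 M = - 10 M$)
$F = 87$ ($F = \frac{1}{6} \cdot 522 = 87$)
$q{\left(m,z \right)} = 6$ ($q{\left(m,z \right)} = -2 + \left(3 - -5\right) = -2 + \left(3 + 5\right) = -2 + 8 = 6$)
$U{\left(l,O \right)} = \frac{40}{3}$ ($U{\left(l,O \right)} = \frac{\left(-10\right) \left(-8\right)}{6} = 80 \cdot \frac{1}{6} = \frac{40}{3}$)
$U{\left(532,F \right)} + j{\left(372,k{\left(-14 \right)} \right)} = \frac{40}{3} + 554 = \frac{1702}{3}$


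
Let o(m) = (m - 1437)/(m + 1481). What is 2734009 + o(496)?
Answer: 5405134852/1977 ≈ 2.7340e+6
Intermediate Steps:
o(m) = (-1437 + m)/(1481 + m)
2734009 + o(496) = 2734009 + (-1437 + 496)/(1481 + 496) = 2734009 - 941/1977 = 5405134852/1977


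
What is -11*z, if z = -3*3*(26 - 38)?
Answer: -1188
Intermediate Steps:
z = 108 (z = -9*(-12) = -1*(-108) = 108)
-11*z = -11*108 = -1188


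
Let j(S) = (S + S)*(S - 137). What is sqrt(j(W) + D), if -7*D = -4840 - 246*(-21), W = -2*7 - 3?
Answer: sqrt(254282)/7 ≈ 72.038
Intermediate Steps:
W = -17 (W = -14 - 3 = -17)
j(S) = 2*S*(-137 + S) (j(S) = (2*S)*(-137 + S) = 2*S*(-137 + S))
D = -326/7 (D = -(-4840 - 246*(-21))/7 = -(-4840 - 1*(-5166))/7 = -(-4840 + 5166)/7 = -1/7*326 = -326/7 ≈ -46.571)
sqrt(j(W) + D) = sqrt(2*(-17)*(-137 - 17) - 326/7) = sqrt(2*(-17)*(-154) - 326/7) = sqrt(5236 - 326/7) = sqrt(36326/7) = sqrt(254282)/7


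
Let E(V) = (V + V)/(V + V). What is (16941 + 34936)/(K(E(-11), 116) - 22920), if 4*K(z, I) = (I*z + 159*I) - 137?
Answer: -207508/73257 ≈ -2.8326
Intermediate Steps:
E(V) = 1 (E(V) = (2*V)/((2*V)) = (2*V)*(1/(2*V)) = 1)
K(z, I) = -137/4 + 159*I/4 + I*z/4 (K(z, I) = ((I*z + 159*I) - 137)/4 = ((159*I + I*z) - 137)/4 = (-137 + 159*I + I*z)/4 = -137/4 + 159*I/4 + I*z/4)
(16941 + 34936)/(K(E(-11), 116) - 22920) = (16941 + 34936)/((-137/4 + (159/4)*116 + (¼)*116*1) - 22920) = 51877/((-137/4 + 4611 + 29) - 22920) = 51877/(18423/4 - 22920) = 51877/(-73257/4) = 51877*(-4/73257) = -207508/73257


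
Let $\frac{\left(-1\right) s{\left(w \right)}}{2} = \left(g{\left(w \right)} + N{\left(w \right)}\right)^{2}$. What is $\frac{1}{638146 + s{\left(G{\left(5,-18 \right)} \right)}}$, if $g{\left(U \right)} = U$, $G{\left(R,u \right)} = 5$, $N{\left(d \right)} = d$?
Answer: $\frac{1}{637946} \approx 1.5675 \cdot 10^{-6}$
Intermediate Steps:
$s{\left(w \right)} = - 8 w^{2}$ ($s{\left(w \right)} = - 2 \left(w + w\right)^{2} = - 2 \left(2 w\right)^{2} = - 2 \cdot 4 w^{2} = - 8 w^{2}$)
$\frac{1}{638146 + s{\left(G{\left(5,-18 \right)} \right)}} = \frac{1}{638146 - 8 \cdot 5^{2}} = \frac{1}{638146 - 200} = \frac{1}{637946}$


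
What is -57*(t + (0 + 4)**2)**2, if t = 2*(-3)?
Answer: -5700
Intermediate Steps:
t = -6
-57*(t + (0 + 4)**2)**2 = -57*(-6 + (0 + 4)**2)**2 = -57*(-6 + 4**2)**2 = -57*(-6 + 16)**2 = -57*10**2 = -57*100 = -5700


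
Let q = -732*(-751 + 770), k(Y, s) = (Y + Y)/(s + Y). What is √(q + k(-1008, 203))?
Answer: 2*I*√45975045/115 ≈ 117.92*I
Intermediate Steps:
k(Y, s) = 2*Y/(Y + s) (k(Y, s) = (2*Y)/(Y + s) = 2*Y/(Y + s))
q = -13908 (q = -732*19 = -13908)
√(q + k(-1008, 203)) = √(-13908 + 2*(-1008)/(-1008 + 203)) = √(-13908 + 2*(-1008)/(-805)) = √(-13908 + 2*(-1008)*(-1/805)) = √(-13908 + 288/115) = √(-1599132/115) = 2*I*√45975045/115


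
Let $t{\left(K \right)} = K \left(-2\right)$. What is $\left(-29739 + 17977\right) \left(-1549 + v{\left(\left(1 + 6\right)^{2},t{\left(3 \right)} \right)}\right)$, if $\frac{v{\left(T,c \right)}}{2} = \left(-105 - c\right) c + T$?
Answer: $3093406$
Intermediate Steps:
$t{\left(K \right)} = - 2 K$
$v{\left(T,c \right)} = 2 T + 2 c \left(-105 - c\right)$ ($v{\left(T,c \right)} = 2 \left(\left(-105 - c\right) c + T\right) = 2 \left(c \left(-105 - c\right) + T\right) = 2 \left(T + c \left(-105 - c\right)\right) = 2 T + 2 c \left(-105 - c\right)$)
$\left(-29739 + 17977\right) \left(-1549 + v{\left(\left(1 + 6\right)^{2},t{\left(3 \right)} \right)}\right) = \left(-29739 + 17977\right) \left(-1549 - \left(72 - 2 \left(1 + 6\right)^{2} + 210 \left(-2\right) 3\right)\right) = - 11762 \left(-1549 - \left(-1260 - 98 + 72\right)\right) = - 11762 \left(-1549 + \left(1260 - 72 + 2 \cdot 49\right)\right) = - 11762 \left(-1549 + \left(1260 - 72 + 98\right)\right) = - 11762 \left(-1549 + 1286\right) = \left(-11762\right) \left(-263\right) = 3093406$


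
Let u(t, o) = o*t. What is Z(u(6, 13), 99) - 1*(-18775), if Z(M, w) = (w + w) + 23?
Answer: 18996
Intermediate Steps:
Z(M, w) = 23 + 2*w (Z(M, w) = 2*w + 23 = 23 + 2*w)
Z(u(6, 13), 99) - 1*(-18775) = (23 + 2*99) - 1*(-18775) = (23 + 198) + 18775 = 221 + 18775 = 18996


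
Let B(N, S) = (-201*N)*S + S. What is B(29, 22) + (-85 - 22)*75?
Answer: -136241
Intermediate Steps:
B(N, S) = S - 201*N*S (B(N, S) = -201*N*S + S = S - 201*N*S)
B(29, 22) + (-85 - 22)*75 = 22*(1 - 201*29) + (-85 - 22)*75 = 22*(1 - 5829) - 107*75 = 22*(-5828) - 8025 = -128216 - 8025 = -136241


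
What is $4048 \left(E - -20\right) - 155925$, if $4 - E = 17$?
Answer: $-127589$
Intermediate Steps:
$E = -13$ ($E = 4 - 17 = -13$)
$4048 \left(E - -20\right) - 155925 = 4048 \left(-13 - -20\right) - 155925 = 4048 \left(-13 + 20\right) - 155925 = 4048 \cdot 7 - 155925 = 28336 - 155925 = -127589$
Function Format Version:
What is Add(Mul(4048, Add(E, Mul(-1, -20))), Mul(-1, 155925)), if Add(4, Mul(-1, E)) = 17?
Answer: -127589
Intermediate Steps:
E = -13 (E = Add(4, Mul(-1, 17)) = Add(4, -17) = -13)
Add(Mul(4048, Add(E, Mul(-1, -20))), Mul(-1, 155925)) = Add(Mul(4048, Add(-13, Mul(-1, -20))), Mul(-1, 155925)) = Add(Mul(4048, Add(-13, 20)), -155925) = Add(Mul(4048, 7), -155925) = Add(28336, -155925) = -127589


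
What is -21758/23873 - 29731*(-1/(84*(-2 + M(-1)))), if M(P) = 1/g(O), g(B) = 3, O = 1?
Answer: -712814283/3342220 ≈ -213.28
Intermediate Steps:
M(P) = ⅓ (M(P) = 1/3 = ⅓)
-21758/23873 - 29731*(-1/(84*(-2 + M(-1)))) = -21758/23873 - 29731*(-1/(84*(-2 + ⅓))) = -21758*1/23873 - 29731/((-5/3*(-84))) = -21758/23873 - 29731/140 = -712814283/3342220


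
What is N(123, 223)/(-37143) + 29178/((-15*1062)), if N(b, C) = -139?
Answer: -20028596/10957185 ≈ -1.8279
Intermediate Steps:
N(123, 223)/(-37143) + 29178/((-15*1062)) = -139/(-37143) + 29178/((-15*1062)) = -139*(-1/37143) + 29178/(-15930) = 139/37143 + 29178*(-1/15930) = 139/37143 - 1621/885 = -20028596/10957185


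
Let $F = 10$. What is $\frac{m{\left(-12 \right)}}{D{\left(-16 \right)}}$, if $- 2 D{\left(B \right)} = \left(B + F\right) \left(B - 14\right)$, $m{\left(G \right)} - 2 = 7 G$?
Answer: $\frac{41}{45} \approx 0.91111$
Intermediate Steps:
$m{\left(G \right)} = 2 + 7 G$
$D{\left(B \right)} = - \frac{\left(-14 + B\right) \left(10 + B\right)}{2}$ ($D{\left(B \right)} = - \frac{\left(B + 10\right) \left(B - 14\right)}{2} = - \frac{\left(10 + B\right) \left(-14 + B\right)}{2} = - \frac{\left(-14 + B\right) \left(10 + B\right)}{2}$)
$\frac{m{\left(-12 \right)}}{D{\left(-16 \right)}} = \frac{2 + 7 \left(-12\right)}{70 + 2 \left(-16\right) - \frac{\left(-16\right)^{2}}{2}} = \frac{2 - 84}{70 - 32 - 128} = - \frac{82}{70 - 32 - 128} = - \frac{82}{-90} = \left(-82\right) \left(- \frac{1}{90}\right) = \frac{41}{45}$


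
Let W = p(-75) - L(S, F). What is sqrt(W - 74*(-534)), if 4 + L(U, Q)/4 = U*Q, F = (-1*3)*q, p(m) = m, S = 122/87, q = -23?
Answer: sqrt(32857841)/29 ≈ 197.66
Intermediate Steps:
S = 122/87 (S = 122*(1/87) = 122/87 ≈ 1.4023)
F = 69 (F = -1*3*(-23) = -3*(-23) = 69)
L(U, Q) = -16 + 4*Q*U (L(U, Q) = -16 + 4*(U*Q) = -16 + 4*(Q*U) = -16 + 4*Q*U)
W = -12935/29 (W = -75 - (-16 + 4*69*(122/87)) = -75 - (-16 + 11224/29) = -75 - 1*10760/29 = -75 - 10760/29 = -12935/29 ≈ -446.03)
sqrt(W - 74*(-534)) = sqrt(-12935/29 - 74*(-534)) = sqrt(-12935/29 + 39516) = sqrt(1133029/29) = sqrt(32857841)/29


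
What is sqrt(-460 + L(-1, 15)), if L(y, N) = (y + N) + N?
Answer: I*sqrt(431) ≈ 20.761*I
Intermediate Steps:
L(y, N) = y + 2*N (L(y, N) = (N + y) + N = y + 2*N)
sqrt(-460 + L(-1, 15)) = sqrt(-460 + (-1 + 2*15)) = sqrt(-460 + (-1 + 30)) = sqrt(-460 + 29) = sqrt(-431) = I*sqrt(431)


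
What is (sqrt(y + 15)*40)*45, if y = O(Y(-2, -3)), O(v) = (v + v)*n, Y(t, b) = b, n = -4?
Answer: 1800*sqrt(39) ≈ 11241.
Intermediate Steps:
O(v) = -8*v (O(v) = (v + v)*(-4) = (2*v)*(-4) = -8*v)
y = 24 (y = -8*(-3) = 24)
(sqrt(y + 15)*40)*45 = (sqrt(24 + 15)*40)*45 = (sqrt(39)*40)*45 = (40*sqrt(39))*45 = 1800*sqrt(39)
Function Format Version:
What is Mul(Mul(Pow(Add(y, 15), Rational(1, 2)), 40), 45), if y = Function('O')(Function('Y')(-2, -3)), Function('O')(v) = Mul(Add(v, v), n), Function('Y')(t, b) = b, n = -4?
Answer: Mul(1800, Pow(39, Rational(1, 2))) ≈ 11241.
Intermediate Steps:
Function('O')(v) = Mul(-8, v) (Function('O')(v) = Mul(Add(v, v), -4) = Mul(Mul(2, v), -4) = Mul(-8, v))
y = 24 (y = Mul(-8, -3) = 24)
Mul(Mul(Pow(Add(y, 15), Rational(1, 2)), 40), 45) = Mul(Mul(Pow(Add(24, 15), Rational(1, 2)), 40), 45) = Mul(Mul(Pow(39, Rational(1, 2)), 40), 45) = Mul(Mul(40, Pow(39, Rational(1, 2))), 45) = Mul(1800, Pow(39, Rational(1, 2)))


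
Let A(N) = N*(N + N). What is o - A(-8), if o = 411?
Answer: 283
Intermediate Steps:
A(N) = 2*N² (A(N) = N*(2*N) = 2*N²)
o - A(-8) = 411 - 2*(-8)² = 411 - 2*64 = 411 - 1*128 = 411 - 128 = 283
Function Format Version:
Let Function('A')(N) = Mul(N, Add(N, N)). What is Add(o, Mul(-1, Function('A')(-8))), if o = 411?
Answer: 283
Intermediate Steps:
Function('A')(N) = Mul(2, Pow(N, 2)) (Function('A')(N) = Mul(N, Mul(2, N)) = Mul(2, Pow(N, 2)))
Add(o, Mul(-1, Function('A')(-8))) = Add(411, Mul(-1, Mul(2, Pow(-8, 2)))) = Add(411, Mul(-1, Mul(2, 64))) = Add(411, Mul(-1, 128)) = Add(411, -128) = 283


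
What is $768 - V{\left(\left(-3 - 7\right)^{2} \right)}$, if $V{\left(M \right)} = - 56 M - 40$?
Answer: $6408$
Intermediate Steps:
$V{\left(M \right)} = -40 - 56 M$ ($V{\left(M \right)} = - 56 M - 40 = -40 - 56 M$)
$768 - V{\left(\left(-3 - 7\right)^{2} \right)} = 768 - \left(-40 - 56 \left(-3 - 7\right)^{2}\right) = 768 - \left(-40 - 56 \left(-10\right)^{2}\right) = 768 - \left(-40 - 5600\right) = 768 - -5640 = 768 + 5640 = 6408$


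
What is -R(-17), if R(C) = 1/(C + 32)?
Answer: -1/15 ≈ -0.066667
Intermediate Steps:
R(C) = 1/(32 + C)
-R(-17) = -1/(32 - 17) = -1/15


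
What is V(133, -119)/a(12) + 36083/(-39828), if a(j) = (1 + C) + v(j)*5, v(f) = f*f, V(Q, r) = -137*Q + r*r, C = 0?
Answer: -26816789/4102284 ≈ -6.5370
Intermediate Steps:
V(Q, r) = r² - 137*Q (V(Q, r) = -137*Q + r² = r² - 137*Q)
v(f) = f²
a(j) = 1 + 5*j² (a(j) = (1 + 0) + j²*5 = 1 + 5*j²)
V(133, -119)/a(12) + 36083/(-39828) = ((-119)² - 137*133)/(1 + 5*12²) + 36083/(-39828) = (14161 - 18221)/(1 + 5*144) + 36083*(-1/39828) = -4060/(1 + 720) - 36083/39828 = -4060/721 - 36083/39828 = -4060*1/721 - 36083/39828 = -580/103 - 36083/39828 = -26816789/4102284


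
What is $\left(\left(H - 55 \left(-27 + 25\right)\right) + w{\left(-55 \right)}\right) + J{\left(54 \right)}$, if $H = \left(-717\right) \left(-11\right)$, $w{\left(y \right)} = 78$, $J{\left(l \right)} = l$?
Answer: $8129$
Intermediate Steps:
$H = 7887$
$\left(\left(H - 55 \left(-27 + 25\right)\right) + w{\left(-55 \right)}\right) + J{\left(54 \right)} = \left(\left(7887 - 55 \left(-27 + 25\right)\right) + 78\right) + 54 = \left(\left(7887 - -110\right) + 78\right) + 54 = \left(\left(7887 + 110\right) + 78\right) + 54 = \left(7997 + 78\right) + 54 = 8075 + 54 = 8129$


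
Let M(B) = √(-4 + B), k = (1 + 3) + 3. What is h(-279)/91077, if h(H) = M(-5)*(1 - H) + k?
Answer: 1/13011 + 40*I/4337 ≈ 7.6858e-5 + 0.009223*I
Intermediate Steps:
k = 7 (k = 4 + 3 = 7)
h(H) = 7 + 3*I*(1 - H) (h(H) = √(-4 - 5)*(1 - H) + 7 = √(-9)*(1 - H) + 7 = (3*I)*(1 - H) + 7 = 3*I*(1 - H) + 7 = 7 + 3*I*(1 - H))
h(-279)/91077 = (7 + 3*I - 3*I*(-279))/91077 = (7 + 3*I + 837*I)*(1/91077) = (7 + 840*I)*(1/91077) = 1/13011 + 40*I/4337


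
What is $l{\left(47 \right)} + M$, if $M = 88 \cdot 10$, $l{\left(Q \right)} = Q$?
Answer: $927$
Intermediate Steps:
$M = 880$
$l{\left(47 \right)} + M = 47 + 880 = 927$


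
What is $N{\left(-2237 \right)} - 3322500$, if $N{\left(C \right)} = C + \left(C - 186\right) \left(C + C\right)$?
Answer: $7515765$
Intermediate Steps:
$N{\left(C \right)} = C + 2 C \left(-186 + C\right)$ ($N{\left(C \right)} = C + \left(-186 + C\right) 2 C = C + 2 C \left(-186 + C\right)$)
$N{\left(-2237 \right)} - 3322500 = - 2237 \left(-371 + 2 \left(-2237\right)\right) - 3322500 = - 2237 \left(-371 - 4474\right) - 3322500 = \left(-2237\right) \left(-4845\right) - 3322500 = 10838265 - 3322500 = 7515765$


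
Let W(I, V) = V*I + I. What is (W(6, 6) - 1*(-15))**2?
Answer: 3249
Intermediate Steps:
W(I, V) = I + I*V (W(I, V) = I*V + I = I + I*V)
(W(6, 6) - 1*(-15))**2 = (6*(1 + 6) - 1*(-15))**2 = (6*7 + 15)**2 = (42 + 15)**2 = 57**2 = 3249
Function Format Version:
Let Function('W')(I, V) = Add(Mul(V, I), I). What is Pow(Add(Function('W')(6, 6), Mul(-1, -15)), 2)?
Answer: 3249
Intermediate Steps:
Function('W')(I, V) = Add(I, Mul(I, V)) (Function('W')(I, V) = Add(Mul(I, V), I) = Add(I, Mul(I, V)))
Pow(Add(Function('W')(6, 6), Mul(-1, -15)), 2) = Pow(Add(Mul(6, Add(1, 6)), Mul(-1, -15)), 2) = Pow(Add(Mul(6, 7), 15), 2) = Pow(Add(42, 15), 2) = Pow(57, 2) = 3249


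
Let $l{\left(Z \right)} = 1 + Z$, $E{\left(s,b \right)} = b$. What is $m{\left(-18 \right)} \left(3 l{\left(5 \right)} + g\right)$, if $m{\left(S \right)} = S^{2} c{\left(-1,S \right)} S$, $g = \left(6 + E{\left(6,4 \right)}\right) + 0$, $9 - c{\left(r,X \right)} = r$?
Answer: $-1632960$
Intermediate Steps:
$c{\left(r,X \right)} = 9 - r$
$g = 10$ ($g = \left(6 + 4\right) + 0 = 10 + 0 = 10$)
$m{\left(S \right)} = 10 S^{3}$ ($m{\left(S \right)} = S^{2} \left(9 - -1\right) S = S^{2} \left(9 + 1\right) S = S^{2} \cdot 10 S = 10 S^{2} S = 10 S^{3}$)
$m{\left(-18 \right)} \left(3 l{\left(5 \right)} + g\right) = 10 \left(-18\right)^{3} \left(3 \left(1 + 5\right) + 10\right) = 10 \left(-5832\right) \left(3 \cdot 6 + 10\right) = - 58320 \left(18 + 10\right) = \left(-58320\right) 28 = -1632960$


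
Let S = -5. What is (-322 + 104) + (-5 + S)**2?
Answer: -118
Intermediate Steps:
(-322 + 104) + (-5 + S)**2 = (-322 + 104) + (-5 - 5)**2 = -218 + (-10)**2 = -218 + 100 = -118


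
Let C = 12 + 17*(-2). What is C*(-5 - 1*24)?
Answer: 638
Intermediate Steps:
C = -22 (C = 12 - 34 = -22)
C*(-5 - 1*24) = -22*(-5 - 1*24) = -22*(-5 - 24) = -22*(-29) = 638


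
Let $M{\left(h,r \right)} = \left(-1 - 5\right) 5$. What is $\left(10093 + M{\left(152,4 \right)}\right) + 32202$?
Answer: $42265$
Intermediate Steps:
$M{\left(h,r \right)} = -30$ ($M{\left(h,r \right)} = \left(-6\right) 5 = -30$)
$\left(10093 + M{\left(152,4 \right)}\right) + 32202 = \left(10093 - 30\right) + 32202 = 10063 + 32202 = 42265$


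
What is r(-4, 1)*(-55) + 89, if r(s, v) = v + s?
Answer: 254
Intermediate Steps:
r(s, v) = s + v
r(-4, 1)*(-55) + 89 = (-4 + 1)*(-55) + 89 = -3*(-55) + 89 = 165 + 89 = 254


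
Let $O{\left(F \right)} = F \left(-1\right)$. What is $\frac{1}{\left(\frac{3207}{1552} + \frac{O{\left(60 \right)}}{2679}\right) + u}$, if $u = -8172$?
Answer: $- \frac{1385936}{11323036181} \approx -0.0001224$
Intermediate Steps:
$O{\left(F \right)} = - F$
$\frac{1}{\left(\frac{3207}{1552} + \frac{O{\left(60 \right)}}{2679}\right) + u} = \frac{1}{\left(\frac{3207}{1552} + \frac{\left(-1\right) 60}{2679}\right) - 8172} = \frac{1}{\left(3207 \cdot \frac{1}{1552} - \frac{20}{893}\right) - 8172} = \frac{1}{\left(\frac{3207}{1552} - \frac{20}{893}\right) - 8172} = \frac{1}{\frac{2832811}{1385936} - 8172} = \frac{1}{- \frac{11323036181}{1385936}} = - \frac{1385936}{11323036181}$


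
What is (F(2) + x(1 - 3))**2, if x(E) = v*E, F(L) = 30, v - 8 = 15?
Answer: 256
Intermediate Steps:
v = 23 (v = 8 + 15 = 23)
x(E) = 23*E
(F(2) + x(1 - 3))**2 = (30 + 23*(1 - 3))**2 = (30 + 23*(-2))**2 = (30 - 46)**2 = (-16)**2 = 256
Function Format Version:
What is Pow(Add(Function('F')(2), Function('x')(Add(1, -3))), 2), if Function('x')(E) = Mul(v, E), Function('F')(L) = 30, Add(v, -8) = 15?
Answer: 256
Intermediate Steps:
v = 23 (v = Add(8, 15) = 23)
Function('x')(E) = Mul(23, E)
Pow(Add(Function('F')(2), Function('x')(Add(1, -3))), 2) = Pow(Add(30, Mul(23, Add(1, -3))), 2) = Pow(Add(30, Mul(23, -2)), 2) = Pow(Add(30, -46), 2) = Pow(-16, 2) = 256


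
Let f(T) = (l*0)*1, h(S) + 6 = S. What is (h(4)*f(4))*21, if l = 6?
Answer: 0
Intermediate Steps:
h(S) = -6 + S
f(T) = 0 (f(T) = (6*0)*1 = 0*1 = 0)
(h(4)*f(4))*21 = ((-6 + 4)*0)*21 = -2*0*21 = 0*21 = 0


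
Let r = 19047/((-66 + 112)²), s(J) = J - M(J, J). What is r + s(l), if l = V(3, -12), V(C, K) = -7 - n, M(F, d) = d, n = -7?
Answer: 19047/2116 ≈ 9.0014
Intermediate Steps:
V(C, K) = 0 (V(C, K) = -7 - 1*(-7) = -7 + 7 = 0)
l = 0
s(J) = 0 (s(J) = J - J = 0)
r = 19047/2116 (r = 19047/(46²) = 19047/2116 ≈ 9.0014)
r + s(l) = 19047/2116 + 0 = 19047/2116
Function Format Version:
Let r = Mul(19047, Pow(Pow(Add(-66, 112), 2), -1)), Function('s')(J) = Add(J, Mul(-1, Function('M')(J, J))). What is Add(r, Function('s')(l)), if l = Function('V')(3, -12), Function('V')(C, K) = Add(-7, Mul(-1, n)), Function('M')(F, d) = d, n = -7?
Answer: Rational(19047, 2116) ≈ 9.0014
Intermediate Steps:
Function('V')(C, K) = 0 (Function('V')(C, K) = Add(-7, Mul(-1, -7)) = Add(-7, 7) = 0)
l = 0
Function('s')(J) = 0 (Function('s')(J) = Add(J, Mul(-1, J)) = 0)
r = Rational(19047, 2116) (r = Mul(19047, Pow(Pow(46, 2), -1)) = Mul(19047, Pow(2116, -1)) = Mul(19047, Rational(1, 2116)) = Rational(19047, 2116) ≈ 9.0014)
Add(r, Function('s')(l)) = Add(Rational(19047, 2116), 0) = Rational(19047, 2116)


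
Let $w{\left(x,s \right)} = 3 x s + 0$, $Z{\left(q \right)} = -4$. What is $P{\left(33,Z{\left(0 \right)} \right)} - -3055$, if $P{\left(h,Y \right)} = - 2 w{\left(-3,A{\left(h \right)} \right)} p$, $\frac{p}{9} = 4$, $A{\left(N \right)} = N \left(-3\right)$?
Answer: $-61097$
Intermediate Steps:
$A{\left(N \right)} = - 3 N$
$p = 36$ ($p = 9 \cdot 4 = 36$)
$w{\left(x,s \right)} = 3 s x$ ($w{\left(x,s \right)} = 3 s x + 0 = 3 s x$)
$P{\left(h,Y \right)} = - 1944 h$ ($P{\left(h,Y \right)} = - 2 \cdot 3 \left(- 3 h\right) \left(-3\right) 36 = - 2 \cdot 27 h 36 = - 54 h 36 = - 1944 h$)
$P{\left(33,Z{\left(0 \right)} \right)} - -3055 = \left(-1944\right) 33 - -3055 = -64152 + 3055 = -61097$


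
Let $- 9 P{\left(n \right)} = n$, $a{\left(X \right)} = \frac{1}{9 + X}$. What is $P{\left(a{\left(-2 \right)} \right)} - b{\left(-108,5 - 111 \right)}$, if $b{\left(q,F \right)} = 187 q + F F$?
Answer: $\frac{564479}{63} \approx 8960.0$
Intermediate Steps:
$b{\left(q,F \right)} = F^{2} + 187 q$ ($b{\left(q,F \right)} = 187 q + F^{2} = F^{2} + 187 q$)
$P{\left(n \right)} = - \frac{n}{9}$
$P{\left(a{\left(-2 \right)} \right)} - b{\left(-108,5 - 111 \right)} = - \frac{1}{9 \left(9 - 2\right)} - \left(\left(5 - 111\right)^{2} + 187 \left(-108\right)\right) = - \frac{1}{9 \cdot 7} - \left(\left(5 - 111\right)^{2} - 20196\right) = \left(- \frac{1}{9}\right) \frac{1}{7} - \left(\left(-106\right)^{2} - 20196\right) = - \frac{1}{63} - \left(11236 - 20196\right) = - \frac{1}{63} - -8960 = - \frac{1}{63} + 8960 = \frac{564479}{63}$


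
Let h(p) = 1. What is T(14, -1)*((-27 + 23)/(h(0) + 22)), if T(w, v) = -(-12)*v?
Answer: 48/23 ≈ 2.0870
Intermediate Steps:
T(w, v) = 12*v
T(14, -1)*((-27 + 23)/(h(0) + 22)) = (12*(-1))*((-27 + 23)/(1 + 22)) = -(-48)/23 = -12*(-4/23) = 48/23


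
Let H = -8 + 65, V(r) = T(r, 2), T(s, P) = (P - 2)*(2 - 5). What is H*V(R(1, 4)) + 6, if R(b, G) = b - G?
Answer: 6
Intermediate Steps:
T(s, P) = 6 - 3*P (T(s, P) = (-2 + P)*(-3) = 6 - 3*P)
V(r) = 0 (V(r) = 6 - 3*2 = 6 - 6 = 0)
H = 57
H*V(R(1, 4)) + 6 = 57*0 + 6 = 0 + 6 = 6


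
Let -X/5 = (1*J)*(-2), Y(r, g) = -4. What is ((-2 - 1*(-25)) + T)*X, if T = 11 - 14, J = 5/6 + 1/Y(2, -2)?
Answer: 350/3 ≈ 116.67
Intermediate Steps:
J = 7/12 (J = 5/6 + 1/(-4) = 5*(1/6) + 1*(-1/4) = 5/6 - 1/4 = 7/12 ≈ 0.58333)
X = 35/6 (X = -5*1*(7/12)*(-2) = -35*(-2)/12 = -5*(-7/6) = 35/6 ≈ 5.8333)
T = -3
((-2 - 1*(-25)) + T)*X = ((-2 - 1*(-25)) - 3)*(35/6) = ((-2 + 25) - 3)*(35/6) = (23 - 3)*(35/6) = 20*(35/6) = 350/3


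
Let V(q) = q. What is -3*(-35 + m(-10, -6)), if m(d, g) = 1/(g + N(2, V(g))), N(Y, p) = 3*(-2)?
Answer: 421/4 ≈ 105.25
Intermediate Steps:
N(Y, p) = -6
m(d, g) = 1/(-6 + g) (m(d, g) = 1/(g - 6) = 1/(-6 + g))
-3*(-35 + m(-10, -6)) = -3*(-35 + 1/(-6 - 6)) = -3*(-35 + 1/(-12)) = -3*(-35 - 1/12) = -3*(-421/12) = 421/4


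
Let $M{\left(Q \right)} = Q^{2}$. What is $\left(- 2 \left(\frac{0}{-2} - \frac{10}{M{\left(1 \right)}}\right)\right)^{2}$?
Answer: $400$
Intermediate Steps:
$\left(- 2 \left(\frac{0}{-2} - \frac{10}{M{\left(1 \right)}}\right)\right)^{2} = \left(- 2 \left(\frac{0}{-2} - \frac{10}{1^{2}}\right)\right)^{2} = \left(- 2 \left(0 \left(- \frac{1}{2}\right) - \frac{10}{1}\right)\right)^{2} = \left(- 2 \left(0 - 10\right)\right)^{2} = \left(\left(-2\right) \left(-10\right)\right)^{2} = 20^{2} = 400$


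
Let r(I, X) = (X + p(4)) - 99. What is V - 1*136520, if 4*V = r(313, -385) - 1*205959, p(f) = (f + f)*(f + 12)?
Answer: -752395/4 ≈ -1.8810e+5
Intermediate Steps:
p(f) = 2*f*(12 + f) (p(f) = (2*f)*(12 + f) = 2*f*(12 + f))
r(I, X) = 29 + X (r(I, X) = (X + 2*4*(12 + 4)) - 99 = (X + 2*4*16) - 99 = (X + 128) - 99 = (128 + X) - 99 = 29 + X)
V = -206315/4 (V = ((29 - 385) - 1*205959)/4 = (-356 - 205959)/4 = (¼)*(-206315) = -206315/4 ≈ -51579.)
V - 1*136520 = -206315/4 - 1*136520 = -206315/4 - 136520 = -752395/4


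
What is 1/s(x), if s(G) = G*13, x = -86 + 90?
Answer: 1/52 ≈ 0.019231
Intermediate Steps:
x = 4
s(G) = 13*G
1/s(x) = 1/(13*4) = 1/52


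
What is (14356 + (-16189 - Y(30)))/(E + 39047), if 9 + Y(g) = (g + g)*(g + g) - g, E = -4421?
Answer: -31/199 ≈ -0.15578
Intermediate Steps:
Y(g) = -9 - g + 4*g**2 (Y(g) = -9 + ((g + g)*(g + g) - g) = -9 + ((2*g)*(2*g) - g) = -9 + (4*g**2 - g) = -9 + (-g + 4*g**2) = -9 - g + 4*g**2)
(14356 + (-16189 - Y(30)))/(E + 39047) = (14356 + (-16189 - (-9 - 1*30 + 4*30**2)))/(-4421 + 39047) = (14356 + (-16189 - (-9 - 30 + 4*900)))/34626 = (14356 + (-16189 - (-9 - 30 + 3600)))*(1/34626) = (14356 + (-16189 - 1*3561))*(1/34626) = (14356 + (-16189 - 3561))*(1/34626) = (14356 - 19750)*(1/34626) = -5394*1/34626 = -31/199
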